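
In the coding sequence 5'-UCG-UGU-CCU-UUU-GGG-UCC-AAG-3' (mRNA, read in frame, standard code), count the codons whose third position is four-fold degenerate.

4

Codon 1 UCG (Ser): third position 4-fold.
Codon 2 UGU (Cys): third position 2-fold.
Codon 3 CCU (Pro): third position 4-fold.
Codon 4 UUU (Phe): third position 2-fold.
Codon 5 GGG (Gly): third position 4-fold.
Codon 6 UCC (Ser): third position 4-fold.
Codon 7 AAG (Lys): third position 2-fold.
Four-fold degenerate third positions: 4.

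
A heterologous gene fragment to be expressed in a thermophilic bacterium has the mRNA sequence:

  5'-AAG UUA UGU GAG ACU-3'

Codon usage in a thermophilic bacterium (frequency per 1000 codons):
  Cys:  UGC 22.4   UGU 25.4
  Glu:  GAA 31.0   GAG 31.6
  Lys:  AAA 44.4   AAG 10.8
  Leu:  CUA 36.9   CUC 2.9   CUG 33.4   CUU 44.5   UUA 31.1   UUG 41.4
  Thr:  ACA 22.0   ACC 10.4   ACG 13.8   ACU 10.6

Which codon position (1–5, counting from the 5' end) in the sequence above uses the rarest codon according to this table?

Codon 1 AAG (Lys): 10.8 per 1000.
Codon 2 UUA (Leu): 31.1 per 1000.
Codon 3 UGU (Cys): 25.4 per 1000.
Codon 4 GAG (Glu): 31.6 per 1000.
Codon 5 ACU (Thr): 10.6 per 1000.
Lowest frequency is 10.6 at codon 5.

5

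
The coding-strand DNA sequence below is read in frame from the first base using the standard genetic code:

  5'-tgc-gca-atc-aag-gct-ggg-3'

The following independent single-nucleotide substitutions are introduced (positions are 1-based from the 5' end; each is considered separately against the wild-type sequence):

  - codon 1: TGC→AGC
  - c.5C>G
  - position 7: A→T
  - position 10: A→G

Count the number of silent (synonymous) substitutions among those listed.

0

Codon 1: TGC (Cys) → AGC (Ser) — missense.
Codon 2: GCA (Ala) → GGA (Gly) — missense.
Codon 3: ATC (Ile) → TTC (Phe) — missense.
Codon 4: AAG (Lys) → GAG (Glu) — missense.
Synonymous: 0 of 4.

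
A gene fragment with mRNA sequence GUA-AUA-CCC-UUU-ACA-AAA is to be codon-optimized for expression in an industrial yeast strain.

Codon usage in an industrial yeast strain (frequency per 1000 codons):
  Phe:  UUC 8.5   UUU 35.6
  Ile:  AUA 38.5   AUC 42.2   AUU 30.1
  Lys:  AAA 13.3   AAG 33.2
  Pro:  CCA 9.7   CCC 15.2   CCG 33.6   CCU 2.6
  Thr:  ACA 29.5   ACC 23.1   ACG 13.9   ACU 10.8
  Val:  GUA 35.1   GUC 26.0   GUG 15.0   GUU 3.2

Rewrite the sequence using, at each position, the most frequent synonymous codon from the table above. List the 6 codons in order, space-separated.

GUA AUC CCG UUU ACA AAG

Codon 1 (Val): best is GUA at 35.1.
Codon 2 (Ile): best is AUC at 42.2.
Codon 3 (Pro): best is CCG at 33.6.
Codon 4 (Phe): best is UUU at 35.6.
Codon 5 (Thr): best is ACA at 29.5.
Codon 6 (Lys): best is AAG at 33.2.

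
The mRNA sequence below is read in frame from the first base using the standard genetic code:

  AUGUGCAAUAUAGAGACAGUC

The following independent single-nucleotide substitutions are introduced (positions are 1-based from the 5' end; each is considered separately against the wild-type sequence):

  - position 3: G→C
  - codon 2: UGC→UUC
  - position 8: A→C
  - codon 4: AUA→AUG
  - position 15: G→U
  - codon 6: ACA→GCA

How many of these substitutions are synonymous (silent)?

Codon 1: AUG (Met) → AUC (Ile) — missense.
Codon 2: UGC (Cys) → UUC (Phe) — missense.
Codon 3: AAU (Asn) → ACU (Thr) — missense.
Codon 4: AUA (Ile) → AUG (Met) — missense.
Codon 5: GAG (Glu) → GAU (Asp) — missense.
Codon 6: ACA (Thr) → GCA (Ala) — missense.
Synonymous: 0 of 6.

0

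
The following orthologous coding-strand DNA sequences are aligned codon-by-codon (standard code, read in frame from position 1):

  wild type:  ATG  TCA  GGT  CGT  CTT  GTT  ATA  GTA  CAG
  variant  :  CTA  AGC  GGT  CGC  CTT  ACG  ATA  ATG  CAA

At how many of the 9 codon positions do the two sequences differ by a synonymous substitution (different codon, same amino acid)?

3

Codon 1: ATG Met / CTA Leu — nonsynonymous.
Codon 2: TCA Ser / AGC Ser — synonymous.
Codon 3: GGT Gly / GGT Gly — identical.
Codon 4: CGT Arg / CGC Arg — synonymous.
Codon 5: CTT Leu / CTT Leu — identical.
Codon 6: GTT Val / ACG Thr — nonsynonymous.
Codon 7: ATA Ile / ATA Ile — identical.
Codon 8: GTA Val / ATG Met — nonsynonymous.
Codon 9: CAG Gln / CAA Gln — synonymous.
Synonymous differences: 3.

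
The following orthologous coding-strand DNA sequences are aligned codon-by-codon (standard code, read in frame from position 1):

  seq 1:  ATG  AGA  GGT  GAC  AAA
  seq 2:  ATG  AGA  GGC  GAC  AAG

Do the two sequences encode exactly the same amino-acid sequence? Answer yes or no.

yes

Codon 1: ATG Met / ATG Met — identical.
Codon 2: AGA Arg / AGA Arg — identical.
Codon 3: GGT Gly / GGC Gly — synonymous.
Codon 4: GAC Asp / GAC Asp — identical.
Codon 5: AAA Lys / AAG Lys — synonymous.
Nonsynonymous differences: 0 → same protein.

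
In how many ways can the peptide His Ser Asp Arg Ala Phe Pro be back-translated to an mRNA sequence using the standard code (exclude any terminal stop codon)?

His: 2 codons.
Ser: 6 codons.
Asp: 2 codons.
Arg: 6 codons.
Ala: 4 codons.
Phe: 2 codons.
Pro: 4 codons.
2 × 6 × 2 × 6 × 4 × 2 × 4 = 4608.

4608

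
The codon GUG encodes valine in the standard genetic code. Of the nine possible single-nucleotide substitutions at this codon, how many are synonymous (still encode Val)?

Position 1: none → 0 synonymous.
Position 2: none → 0 synonymous.
Position 3: GUU, GUC, GUA → 3 synonymous.
Total: 0 + 0 + 3 = 3.

3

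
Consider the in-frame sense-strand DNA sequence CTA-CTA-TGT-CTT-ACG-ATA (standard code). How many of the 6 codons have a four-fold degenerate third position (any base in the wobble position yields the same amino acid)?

4

Codon 1 CTA (Leu): third position 4-fold.
Codon 2 CTA (Leu): third position 4-fold.
Codon 3 TGT (Cys): third position 2-fold.
Codon 4 CTT (Leu): third position 4-fold.
Codon 5 ACG (Thr): third position 4-fold.
Codon 6 ATA (Ile): third position 3-fold.
Four-fold degenerate third positions: 4.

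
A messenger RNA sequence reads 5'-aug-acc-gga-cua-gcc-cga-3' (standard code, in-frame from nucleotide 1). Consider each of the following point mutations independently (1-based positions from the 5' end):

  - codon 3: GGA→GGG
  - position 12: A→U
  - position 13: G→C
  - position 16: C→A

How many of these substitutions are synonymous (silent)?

Codon 3: GGA (Gly) → GGG (Gly) — synonymous.
Codon 4: CUA (Leu) → CUU (Leu) — synonymous.
Codon 5: GCC (Ala) → CCC (Pro) — missense.
Codon 6: CGA (Arg) → AGA (Arg) — synonymous.
Synonymous: 3 of 4.

3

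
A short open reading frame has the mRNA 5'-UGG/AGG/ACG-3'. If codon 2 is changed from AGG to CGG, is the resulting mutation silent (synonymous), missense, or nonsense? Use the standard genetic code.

Position 4 falls in codon 2: AGG → Arg.
After the substitution the codon is CGG → Arg.
Both encode Arg, so the change is synonymous.

silent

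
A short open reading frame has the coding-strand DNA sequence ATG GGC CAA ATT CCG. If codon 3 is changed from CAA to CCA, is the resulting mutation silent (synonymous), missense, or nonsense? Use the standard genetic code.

Position 8 falls in codon 3: CAA → Gln.
After the substitution the codon is CCA → Pro.
Gln ≠ Pro, so this is a missense mutation.

missense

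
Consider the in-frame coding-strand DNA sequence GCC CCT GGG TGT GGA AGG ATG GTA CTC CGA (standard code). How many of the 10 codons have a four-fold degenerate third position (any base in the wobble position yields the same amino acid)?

Codon 1 GCC (Ala): third position 4-fold.
Codon 2 CCT (Pro): third position 4-fold.
Codon 3 GGG (Gly): third position 4-fold.
Codon 4 TGT (Cys): third position 2-fold.
Codon 5 GGA (Gly): third position 4-fold.
Codon 6 AGG (Arg): third position 2-fold.
Codon 7 ATG (Met): third position 1-fold.
Codon 8 GTA (Val): third position 4-fold.
Codon 9 CTC (Leu): third position 4-fold.
Codon 10 CGA (Arg): third position 4-fold.
Four-fold degenerate third positions: 7.

7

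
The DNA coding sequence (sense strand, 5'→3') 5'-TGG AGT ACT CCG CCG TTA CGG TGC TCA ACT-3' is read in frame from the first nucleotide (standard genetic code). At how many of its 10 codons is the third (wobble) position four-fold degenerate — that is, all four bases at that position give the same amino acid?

Codon 1 TGG (Trp): third position 1-fold.
Codon 2 AGT (Ser): third position 2-fold.
Codon 3 ACT (Thr): third position 4-fold.
Codon 4 CCG (Pro): third position 4-fold.
Codon 5 CCG (Pro): third position 4-fold.
Codon 6 TTA (Leu): third position 2-fold.
Codon 7 CGG (Arg): third position 4-fold.
Codon 8 TGC (Cys): third position 2-fold.
Codon 9 TCA (Ser): third position 4-fold.
Codon 10 ACT (Thr): third position 4-fold.
Four-fold degenerate third positions: 6.

6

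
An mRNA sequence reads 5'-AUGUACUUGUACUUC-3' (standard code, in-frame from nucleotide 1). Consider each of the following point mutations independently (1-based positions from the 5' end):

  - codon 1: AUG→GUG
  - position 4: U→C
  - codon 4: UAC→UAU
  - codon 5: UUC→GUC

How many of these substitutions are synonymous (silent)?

1

Codon 1: AUG (Met) → GUG (Val) — missense.
Codon 2: UAC (Tyr) → CAC (His) — missense.
Codon 4: UAC (Tyr) → UAU (Tyr) — synonymous.
Codon 5: UUC (Phe) → GUC (Val) — missense.
Synonymous: 1 of 4.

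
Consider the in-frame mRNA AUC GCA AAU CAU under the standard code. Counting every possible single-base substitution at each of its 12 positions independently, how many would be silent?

Codon 1 (AUC, Ile): 2 synonymous substitutions.
Codon 2 (GCA, Ala): 3 synonymous substitutions.
Codon 3 (AAU, Asn): 1 synonymous substitution.
Codon 4 (CAU, His): 1 synonymous substitution.
Total: 2 + 3 + 1 + 1 = 7.

7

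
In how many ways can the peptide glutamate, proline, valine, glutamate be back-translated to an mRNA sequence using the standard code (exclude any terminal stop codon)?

64

Glu: 2 codons.
Pro: 4 codons.
Val: 4 codons.
Glu: 2 codons.
2 × 4 × 4 × 2 = 64.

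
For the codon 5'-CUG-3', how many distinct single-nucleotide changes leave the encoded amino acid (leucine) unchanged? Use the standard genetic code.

4

Position 1: UUG → 1 synonymous.
Position 2: none → 0 synonymous.
Position 3: CUU, CUC, CUA → 3 synonymous.
Total: 1 + 0 + 3 = 4.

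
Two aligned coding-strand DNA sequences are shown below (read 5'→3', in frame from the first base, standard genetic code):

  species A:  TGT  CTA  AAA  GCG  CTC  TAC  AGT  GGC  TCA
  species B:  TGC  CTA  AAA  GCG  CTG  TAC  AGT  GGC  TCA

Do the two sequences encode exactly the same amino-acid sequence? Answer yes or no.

yes

Codon 1: TGT Cys / TGC Cys — synonymous.
Codon 2: CTA Leu / CTA Leu — identical.
Codon 3: AAA Lys / AAA Lys — identical.
Codon 4: GCG Ala / GCG Ala — identical.
Codon 5: CTC Leu / CTG Leu — synonymous.
Codon 6: TAC Tyr / TAC Tyr — identical.
Codon 7: AGT Ser / AGT Ser — identical.
Codon 8: GGC Gly / GGC Gly — identical.
Codon 9: TCA Ser / TCA Ser — identical.
Nonsynonymous differences: 0 → same protein.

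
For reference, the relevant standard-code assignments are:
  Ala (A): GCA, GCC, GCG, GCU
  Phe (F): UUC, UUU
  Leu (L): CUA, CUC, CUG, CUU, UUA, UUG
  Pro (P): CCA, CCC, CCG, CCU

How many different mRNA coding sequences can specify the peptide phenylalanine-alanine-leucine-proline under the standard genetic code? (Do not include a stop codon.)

Phe: 2 codons.
Ala: 4 codons.
Leu: 6 codons.
Pro: 4 codons.
2 × 4 × 6 × 4 = 192.

192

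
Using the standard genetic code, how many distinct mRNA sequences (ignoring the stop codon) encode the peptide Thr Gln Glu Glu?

Thr: 4 codons.
Gln: 2 codons.
Glu: 2 codons.
Glu: 2 codons.
4 × 2 × 2 × 2 = 32.

32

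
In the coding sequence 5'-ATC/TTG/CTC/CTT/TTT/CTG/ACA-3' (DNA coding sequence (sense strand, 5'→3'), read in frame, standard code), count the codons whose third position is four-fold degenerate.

Codon 1 ATC (Ile): third position 3-fold.
Codon 2 TTG (Leu): third position 2-fold.
Codon 3 CTC (Leu): third position 4-fold.
Codon 4 CTT (Leu): third position 4-fold.
Codon 5 TTT (Phe): third position 2-fold.
Codon 6 CTG (Leu): third position 4-fold.
Codon 7 ACA (Thr): third position 4-fold.
Four-fold degenerate third positions: 4.

4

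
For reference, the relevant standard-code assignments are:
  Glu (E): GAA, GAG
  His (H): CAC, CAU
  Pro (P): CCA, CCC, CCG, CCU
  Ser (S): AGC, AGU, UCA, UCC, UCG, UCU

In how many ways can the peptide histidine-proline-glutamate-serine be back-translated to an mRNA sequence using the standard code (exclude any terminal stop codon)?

96

His: 2 codons.
Pro: 4 codons.
Glu: 2 codons.
Ser: 6 codons.
2 × 4 × 2 × 6 = 96.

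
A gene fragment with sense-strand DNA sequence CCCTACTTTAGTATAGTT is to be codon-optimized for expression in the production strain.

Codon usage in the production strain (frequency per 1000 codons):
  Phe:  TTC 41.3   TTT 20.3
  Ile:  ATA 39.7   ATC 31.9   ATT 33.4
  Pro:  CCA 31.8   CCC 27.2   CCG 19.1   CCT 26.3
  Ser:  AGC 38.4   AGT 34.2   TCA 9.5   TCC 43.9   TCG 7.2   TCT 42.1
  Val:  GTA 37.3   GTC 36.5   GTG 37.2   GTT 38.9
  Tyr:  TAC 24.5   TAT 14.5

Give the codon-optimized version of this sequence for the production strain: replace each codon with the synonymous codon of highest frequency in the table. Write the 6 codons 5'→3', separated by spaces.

CCA TAC TTC TCC ATA GTT

Codon 1 (Pro): best is CCA at 31.8.
Codon 2 (Tyr): best is TAC at 24.5.
Codon 3 (Phe): best is TTC at 41.3.
Codon 4 (Ser): best is TCC at 43.9.
Codon 5 (Ile): best is ATA at 39.7.
Codon 6 (Val): best is GTT at 38.9.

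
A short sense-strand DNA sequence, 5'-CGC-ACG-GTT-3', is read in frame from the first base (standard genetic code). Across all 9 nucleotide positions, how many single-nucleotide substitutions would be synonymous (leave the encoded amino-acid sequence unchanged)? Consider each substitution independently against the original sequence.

Codon 1 (CGC, Arg): 3 synonymous substitutions.
Codon 2 (ACG, Thr): 3 synonymous substitutions.
Codon 3 (GTT, Val): 3 synonymous substitutions.
Total: 3 + 3 + 3 = 9.

9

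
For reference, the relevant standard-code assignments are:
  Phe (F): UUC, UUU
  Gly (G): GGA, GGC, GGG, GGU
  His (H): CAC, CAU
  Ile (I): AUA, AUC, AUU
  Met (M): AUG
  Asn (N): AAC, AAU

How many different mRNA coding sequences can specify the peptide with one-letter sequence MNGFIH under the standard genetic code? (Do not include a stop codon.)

Met: 1 codon.
Asn: 2 codons.
Gly: 4 codons.
Phe: 2 codons.
Ile: 3 codons.
His: 2 codons.
1 × 2 × 4 × 2 × 3 × 2 = 96.

96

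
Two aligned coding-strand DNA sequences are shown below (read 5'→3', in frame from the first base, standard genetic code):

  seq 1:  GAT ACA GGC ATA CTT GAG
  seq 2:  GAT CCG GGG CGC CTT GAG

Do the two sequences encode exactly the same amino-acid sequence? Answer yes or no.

no

Codon 1: GAT Asp / GAT Asp — identical.
Codon 2: ACA Thr / CCG Pro — nonsynonymous.
Codon 3: GGC Gly / GGG Gly — synonymous.
Codon 4: ATA Ile / CGC Arg — nonsynonymous.
Codon 5: CTT Leu / CTT Leu — identical.
Codon 6: GAG Glu / GAG Glu — identical.
Nonsynonymous differences: 2 → different protein.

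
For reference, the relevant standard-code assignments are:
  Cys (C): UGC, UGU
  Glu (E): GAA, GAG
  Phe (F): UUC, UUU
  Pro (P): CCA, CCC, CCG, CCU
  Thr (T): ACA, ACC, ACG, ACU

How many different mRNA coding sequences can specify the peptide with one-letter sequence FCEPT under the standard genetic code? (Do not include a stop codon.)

Phe: 2 codons.
Cys: 2 codons.
Glu: 2 codons.
Pro: 4 codons.
Thr: 4 codons.
2 × 2 × 2 × 4 × 4 = 128.

128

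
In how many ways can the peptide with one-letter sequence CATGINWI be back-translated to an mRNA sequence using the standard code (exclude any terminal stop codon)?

2304

Cys: 2 codons.
Ala: 4 codons.
Thr: 4 codons.
Gly: 4 codons.
Ile: 3 codons.
Asn: 2 codons.
Trp: 1 codon.
Ile: 3 codons.
2 × 4 × 4 × 4 × 3 × 2 × 1 × 3 = 2304.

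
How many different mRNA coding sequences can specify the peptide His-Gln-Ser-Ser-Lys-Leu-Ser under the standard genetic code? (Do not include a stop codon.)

His: 2 codons.
Gln: 2 codons.
Ser: 6 codons.
Ser: 6 codons.
Lys: 2 codons.
Leu: 6 codons.
Ser: 6 codons.
2 × 2 × 6 × 6 × 2 × 6 × 6 = 10368.

10368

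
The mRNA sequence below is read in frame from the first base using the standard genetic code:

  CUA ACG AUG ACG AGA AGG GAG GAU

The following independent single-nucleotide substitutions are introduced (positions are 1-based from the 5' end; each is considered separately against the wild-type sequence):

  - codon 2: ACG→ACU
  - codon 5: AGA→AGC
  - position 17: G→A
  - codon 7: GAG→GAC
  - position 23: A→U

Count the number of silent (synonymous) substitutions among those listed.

1

Codon 2: ACG (Thr) → ACU (Thr) — synonymous.
Codon 5: AGA (Arg) → AGC (Ser) — missense.
Codon 6: AGG (Arg) → AAG (Lys) — missense.
Codon 7: GAG (Glu) → GAC (Asp) — missense.
Codon 8: GAU (Asp) → GUU (Val) — missense.
Synonymous: 1 of 5.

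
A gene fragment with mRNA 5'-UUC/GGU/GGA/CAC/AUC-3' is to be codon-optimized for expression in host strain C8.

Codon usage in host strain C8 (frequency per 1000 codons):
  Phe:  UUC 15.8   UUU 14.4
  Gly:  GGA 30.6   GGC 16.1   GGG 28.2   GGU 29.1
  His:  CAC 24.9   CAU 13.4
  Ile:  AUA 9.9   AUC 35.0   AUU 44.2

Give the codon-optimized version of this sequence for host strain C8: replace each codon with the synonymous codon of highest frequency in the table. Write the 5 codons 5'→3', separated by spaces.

UUC GGA GGA CAC AUU

Codon 1 (Phe): best is UUC at 15.8.
Codon 2 (Gly): best is GGA at 30.6.
Codon 3 (Gly): best is GGA at 30.6.
Codon 4 (His): best is CAC at 24.9.
Codon 5 (Ile): best is AUU at 44.2.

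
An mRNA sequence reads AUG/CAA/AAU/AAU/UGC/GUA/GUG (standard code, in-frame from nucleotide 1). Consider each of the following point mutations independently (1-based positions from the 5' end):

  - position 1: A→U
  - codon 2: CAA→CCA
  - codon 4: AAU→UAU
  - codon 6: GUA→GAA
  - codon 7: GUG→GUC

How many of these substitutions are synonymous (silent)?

Codon 1: AUG (Met) → UUG (Leu) — missense.
Codon 2: CAA (Gln) → CCA (Pro) — missense.
Codon 4: AAU (Asn) → UAU (Tyr) — missense.
Codon 6: GUA (Val) → GAA (Glu) — missense.
Codon 7: GUG (Val) → GUC (Val) — synonymous.
Synonymous: 1 of 5.

1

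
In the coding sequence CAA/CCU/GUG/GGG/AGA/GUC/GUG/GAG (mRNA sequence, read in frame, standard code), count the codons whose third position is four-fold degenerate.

Codon 1 CAA (Gln): third position 2-fold.
Codon 2 CCU (Pro): third position 4-fold.
Codon 3 GUG (Val): third position 4-fold.
Codon 4 GGG (Gly): third position 4-fold.
Codon 5 AGA (Arg): third position 2-fold.
Codon 6 GUC (Val): third position 4-fold.
Codon 7 GUG (Val): third position 4-fold.
Codon 8 GAG (Glu): third position 2-fold.
Four-fold degenerate third positions: 5.

5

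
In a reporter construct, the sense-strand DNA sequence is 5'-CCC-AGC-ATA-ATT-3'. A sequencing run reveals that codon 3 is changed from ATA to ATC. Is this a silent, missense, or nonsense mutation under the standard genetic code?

silent

Position 9 falls in codon 3: ATA → Ile.
After the substitution the codon is ATC → Ile.
Both encode Ile, so the change is synonymous.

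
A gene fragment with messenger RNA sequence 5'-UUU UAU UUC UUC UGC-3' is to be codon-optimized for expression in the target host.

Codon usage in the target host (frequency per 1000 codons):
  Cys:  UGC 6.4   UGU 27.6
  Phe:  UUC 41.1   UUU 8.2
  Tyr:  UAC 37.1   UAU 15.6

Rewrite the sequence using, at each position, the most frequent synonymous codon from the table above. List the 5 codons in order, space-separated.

UUC UAC UUC UUC UGU

Codon 1 (Phe): best is UUC at 41.1.
Codon 2 (Tyr): best is UAC at 37.1.
Codon 3 (Phe): best is UUC at 41.1.
Codon 4 (Phe): best is UUC at 41.1.
Codon 5 (Cys): best is UGU at 27.6.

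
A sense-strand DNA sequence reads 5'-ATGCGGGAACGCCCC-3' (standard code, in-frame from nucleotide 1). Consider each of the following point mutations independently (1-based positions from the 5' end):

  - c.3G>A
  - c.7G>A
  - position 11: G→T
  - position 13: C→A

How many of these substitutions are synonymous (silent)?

0

Codon 1: ATG (Met) → ATA (Ile) — missense.
Codon 3: GAA (Glu) → AAA (Lys) — missense.
Codon 4: CGC (Arg) → CTC (Leu) — missense.
Codon 5: CCC (Pro) → ACC (Thr) — missense.
Synonymous: 0 of 4.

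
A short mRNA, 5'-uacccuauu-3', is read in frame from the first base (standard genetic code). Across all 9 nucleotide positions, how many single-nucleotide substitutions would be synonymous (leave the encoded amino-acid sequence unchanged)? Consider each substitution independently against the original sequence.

6

Codon 1 (UAC, Tyr): 1 synonymous substitution.
Codon 2 (CCU, Pro): 3 synonymous substitutions.
Codon 3 (AUU, Ile): 2 synonymous substitutions.
Total: 1 + 3 + 2 = 6.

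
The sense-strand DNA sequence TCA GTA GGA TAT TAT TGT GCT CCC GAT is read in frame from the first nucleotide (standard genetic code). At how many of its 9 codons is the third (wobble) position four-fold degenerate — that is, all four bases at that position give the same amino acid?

Codon 1 TCA (Ser): third position 4-fold.
Codon 2 GTA (Val): third position 4-fold.
Codon 3 GGA (Gly): third position 4-fold.
Codon 4 TAT (Tyr): third position 2-fold.
Codon 5 TAT (Tyr): third position 2-fold.
Codon 6 TGT (Cys): third position 2-fold.
Codon 7 GCT (Ala): third position 4-fold.
Codon 8 CCC (Pro): third position 4-fold.
Codon 9 GAT (Asp): third position 2-fold.
Four-fold degenerate third positions: 5.

5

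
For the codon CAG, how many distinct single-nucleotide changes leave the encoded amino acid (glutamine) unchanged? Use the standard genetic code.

Position 1: none → 0 synonymous.
Position 2: none → 0 synonymous.
Position 3: CAA → 1 synonymous.
Total: 0 + 0 + 1 = 1.

1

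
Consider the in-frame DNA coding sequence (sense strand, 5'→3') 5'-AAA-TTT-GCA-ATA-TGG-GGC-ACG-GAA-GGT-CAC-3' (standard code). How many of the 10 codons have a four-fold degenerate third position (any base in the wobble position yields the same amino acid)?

Codon 1 AAA (Lys): third position 2-fold.
Codon 2 TTT (Phe): third position 2-fold.
Codon 3 GCA (Ala): third position 4-fold.
Codon 4 ATA (Ile): third position 3-fold.
Codon 5 TGG (Trp): third position 1-fold.
Codon 6 GGC (Gly): third position 4-fold.
Codon 7 ACG (Thr): third position 4-fold.
Codon 8 GAA (Glu): third position 2-fold.
Codon 9 GGT (Gly): third position 4-fold.
Codon 10 CAC (His): third position 2-fold.
Four-fold degenerate third positions: 4.

4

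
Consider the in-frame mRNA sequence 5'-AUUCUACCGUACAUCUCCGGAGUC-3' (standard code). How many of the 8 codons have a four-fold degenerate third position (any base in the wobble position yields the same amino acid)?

Codon 1 AUU (Ile): third position 3-fold.
Codon 2 CUA (Leu): third position 4-fold.
Codon 3 CCG (Pro): third position 4-fold.
Codon 4 UAC (Tyr): third position 2-fold.
Codon 5 AUC (Ile): third position 3-fold.
Codon 6 UCC (Ser): third position 4-fold.
Codon 7 GGA (Gly): third position 4-fold.
Codon 8 GUC (Val): third position 4-fold.
Four-fold degenerate third positions: 5.

5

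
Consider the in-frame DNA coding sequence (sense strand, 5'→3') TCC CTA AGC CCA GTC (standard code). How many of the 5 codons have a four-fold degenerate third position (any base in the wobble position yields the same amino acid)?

4

Codon 1 TCC (Ser): third position 4-fold.
Codon 2 CTA (Leu): third position 4-fold.
Codon 3 AGC (Ser): third position 2-fold.
Codon 4 CCA (Pro): third position 4-fold.
Codon 5 GTC (Val): third position 4-fold.
Four-fold degenerate third positions: 4.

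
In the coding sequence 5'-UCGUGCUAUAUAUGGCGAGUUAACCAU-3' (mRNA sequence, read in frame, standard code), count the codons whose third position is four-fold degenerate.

Codon 1 UCG (Ser): third position 4-fold.
Codon 2 UGC (Cys): third position 2-fold.
Codon 3 UAU (Tyr): third position 2-fold.
Codon 4 AUA (Ile): third position 3-fold.
Codon 5 UGG (Trp): third position 1-fold.
Codon 6 CGA (Arg): third position 4-fold.
Codon 7 GUU (Val): third position 4-fold.
Codon 8 AAC (Asn): third position 2-fold.
Codon 9 CAU (His): third position 2-fold.
Four-fold degenerate third positions: 3.

3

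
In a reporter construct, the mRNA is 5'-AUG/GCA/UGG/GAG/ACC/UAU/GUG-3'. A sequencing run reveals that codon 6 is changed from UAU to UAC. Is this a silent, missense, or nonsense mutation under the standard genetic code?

silent

Position 18 falls in codon 6: UAU → Tyr.
After the substitution the codon is UAC → Tyr.
Both encode Tyr, so the change is synonymous.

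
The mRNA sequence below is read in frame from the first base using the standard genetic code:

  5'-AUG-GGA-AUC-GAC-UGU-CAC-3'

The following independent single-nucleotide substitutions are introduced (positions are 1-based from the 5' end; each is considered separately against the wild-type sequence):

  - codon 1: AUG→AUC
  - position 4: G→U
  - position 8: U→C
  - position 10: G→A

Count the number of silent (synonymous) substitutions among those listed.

Codon 1: AUG (Met) → AUC (Ile) — missense.
Codon 2: GGA (Gly) → UGA (Stop) — nonsense.
Codon 3: AUC (Ile) → ACC (Thr) — missense.
Codon 4: GAC (Asp) → AAC (Asn) — missense.
Synonymous: 0 of 4.

0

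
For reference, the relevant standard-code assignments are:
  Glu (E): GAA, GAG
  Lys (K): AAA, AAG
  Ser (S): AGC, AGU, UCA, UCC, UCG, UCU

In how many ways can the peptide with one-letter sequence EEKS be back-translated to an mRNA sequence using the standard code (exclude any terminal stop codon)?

48

Glu: 2 codons.
Glu: 2 codons.
Lys: 2 codons.
Ser: 6 codons.
2 × 2 × 2 × 6 = 48.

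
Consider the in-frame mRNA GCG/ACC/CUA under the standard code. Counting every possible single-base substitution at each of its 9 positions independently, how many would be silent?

Codon 1 (GCG, Ala): 3 synonymous substitutions.
Codon 2 (ACC, Thr): 3 synonymous substitutions.
Codon 3 (CUA, Leu): 4 synonymous substitutions.
Total: 3 + 3 + 4 = 10.

10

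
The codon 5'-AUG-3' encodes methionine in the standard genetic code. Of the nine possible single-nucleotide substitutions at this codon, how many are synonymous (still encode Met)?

Position 1: none → 0 synonymous.
Position 2: none → 0 synonymous.
Position 3: none → 0 synonymous.
Total: 0 + 0 + 0 = 0.

0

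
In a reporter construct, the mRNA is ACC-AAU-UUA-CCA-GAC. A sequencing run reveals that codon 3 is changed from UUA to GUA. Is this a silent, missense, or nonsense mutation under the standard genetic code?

missense

Position 7 falls in codon 3: UUA → Leu.
After the substitution the codon is GUA → Val.
Leu ≠ Val, so this is a missense mutation.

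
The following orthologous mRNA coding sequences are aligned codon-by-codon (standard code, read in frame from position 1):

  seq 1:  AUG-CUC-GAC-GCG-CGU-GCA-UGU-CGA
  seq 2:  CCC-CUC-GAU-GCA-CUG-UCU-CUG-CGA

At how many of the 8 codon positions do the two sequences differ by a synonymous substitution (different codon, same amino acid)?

2

Codon 1: AUG Met / CCC Pro — nonsynonymous.
Codon 2: CUC Leu / CUC Leu — identical.
Codon 3: GAC Asp / GAU Asp — synonymous.
Codon 4: GCG Ala / GCA Ala — synonymous.
Codon 5: CGU Arg / CUG Leu — nonsynonymous.
Codon 6: GCA Ala / UCU Ser — nonsynonymous.
Codon 7: UGU Cys / CUG Leu — nonsynonymous.
Codon 8: CGA Arg / CGA Arg — identical.
Synonymous differences: 2.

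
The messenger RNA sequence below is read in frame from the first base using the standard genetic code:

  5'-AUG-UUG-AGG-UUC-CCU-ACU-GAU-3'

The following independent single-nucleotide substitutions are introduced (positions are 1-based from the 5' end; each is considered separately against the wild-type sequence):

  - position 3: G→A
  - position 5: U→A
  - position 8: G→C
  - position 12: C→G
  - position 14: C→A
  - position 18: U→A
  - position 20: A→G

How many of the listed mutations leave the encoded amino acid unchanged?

1

Codon 1: AUG (Met) → AUA (Ile) — missense.
Codon 2: UUG (Leu) → UAG (Stop) — nonsense.
Codon 3: AGG (Arg) → ACG (Thr) — missense.
Codon 4: UUC (Phe) → UUG (Leu) — missense.
Codon 5: CCU (Pro) → CAU (His) — missense.
Codon 6: ACU (Thr) → ACA (Thr) — synonymous.
Codon 7: GAU (Asp) → GGU (Gly) — missense.
Synonymous: 1 of 7.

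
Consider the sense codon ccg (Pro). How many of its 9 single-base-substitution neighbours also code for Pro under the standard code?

3

Position 1: none → 0 synonymous.
Position 2: none → 0 synonymous.
Position 3: CCT, CCC, CCA → 3 synonymous.
Total: 0 + 0 + 3 = 3.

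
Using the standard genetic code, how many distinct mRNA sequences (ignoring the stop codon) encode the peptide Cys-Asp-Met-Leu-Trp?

24

Cys: 2 codons.
Asp: 2 codons.
Met: 1 codon.
Leu: 6 codons.
Trp: 1 codon.
2 × 2 × 1 × 6 × 1 = 24.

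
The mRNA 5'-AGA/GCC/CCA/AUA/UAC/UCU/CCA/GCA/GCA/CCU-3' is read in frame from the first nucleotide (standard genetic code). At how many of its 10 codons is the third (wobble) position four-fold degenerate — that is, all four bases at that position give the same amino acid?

Codon 1 AGA (Arg): third position 2-fold.
Codon 2 GCC (Ala): third position 4-fold.
Codon 3 CCA (Pro): third position 4-fold.
Codon 4 AUA (Ile): third position 3-fold.
Codon 5 UAC (Tyr): third position 2-fold.
Codon 6 UCU (Ser): third position 4-fold.
Codon 7 CCA (Pro): third position 4-fold.
Codon 8 GCA (Ala): third position 4-fold.
Codon 9 GCA (Ala): third position 4-fold.
Codon 10 CCU (Pro): third position 4-fold.
Four-fold degenerate third positions: 7.

7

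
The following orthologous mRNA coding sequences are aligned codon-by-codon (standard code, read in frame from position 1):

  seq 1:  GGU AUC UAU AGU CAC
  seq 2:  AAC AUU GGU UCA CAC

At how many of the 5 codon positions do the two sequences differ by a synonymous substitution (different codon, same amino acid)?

Codon 1: GGU Gly / AAC Asn — nonsynonymous.
Codon 2: AUC Ile / AUU Ile — synonymous.
Codon 3: UAU Tyr / GGU Gly — nonsynonymous.
Codon 4: AGU Ser / UCA Ser — synonymous.
Codon 5: CAC His / CAC His — identical.
Synonymous differences: 2.

2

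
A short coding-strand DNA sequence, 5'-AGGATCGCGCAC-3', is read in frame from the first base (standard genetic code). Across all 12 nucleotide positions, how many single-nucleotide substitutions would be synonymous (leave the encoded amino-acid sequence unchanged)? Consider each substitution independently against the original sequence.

Codon 1 (AGG, Arg): 2 synonymous substitutions.
Codon 2 (ATC, Ile): 2 synonymous substitutions.
Codon 3 (GCG, Ala): 3 synonymous substitutions.
Codon 4 (CAC, His): 1 synonymous substitution.
Total: 2 + 2 + 3 + 1 = 8.

8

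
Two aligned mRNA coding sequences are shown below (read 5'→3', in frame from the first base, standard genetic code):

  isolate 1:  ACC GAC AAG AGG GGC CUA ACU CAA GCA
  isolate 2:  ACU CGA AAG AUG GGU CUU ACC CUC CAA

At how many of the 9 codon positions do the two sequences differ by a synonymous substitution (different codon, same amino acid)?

4

Codon 1: ACC Thr / ACU Thr — synonymous.
Codon 2: GAC Asp / CGA Arg — nonsynonymous.
Codon 3: AAG Lys / AAG Lys — identical.
Codon 4: AGG Arg / AUG Met — nonsynonymous.
Codon 5: GGC Gly / GGU Gly — synonymous.
Codon 6: CUA Leu / CUU Leu — synonymous.
Codon 7: ACU Thr / ACC Thr — synonymous.
Codon 8: CAA Gln / CUC Leu — nonsynonymous.
Codon 9: GCA Ala / CAA Gln — nonsynonymous.
Synonymous differences: 4.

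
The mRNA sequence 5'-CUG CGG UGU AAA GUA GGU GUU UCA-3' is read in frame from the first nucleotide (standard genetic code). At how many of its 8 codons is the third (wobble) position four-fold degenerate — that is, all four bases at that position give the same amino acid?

6

Codon 1 CUG (Leu): third position 4-fold.
Codon 2 CGG (Arg): third position 4-fold.
Codon 3 UGU (Cys): third position 2-fold.
Codon 4 AAA (Lys): third position 2-fold.
Codon 5 GUA (Val): third position 4-fold.
Codon 6 GGU (Gly): third position 4-fold.
Codon 7 GUU (Val): third position 4-fold.
Codon 8 UCA (Ser): third position 4-fold.
Four-fold degenerate third positions: 6.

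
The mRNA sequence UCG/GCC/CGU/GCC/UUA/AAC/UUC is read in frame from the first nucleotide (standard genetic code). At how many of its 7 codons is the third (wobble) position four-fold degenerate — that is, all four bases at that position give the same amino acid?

4

Codon 1 UCG (Ser): third position 4-fold.
Codon 2 GCC (Ala): third position 4-fold.
Codon 3 CGU (Arg): third position 4-fold.
Codon 4 GCC (Ala): third position 4-fold.
Codon 5 UUA (Leu): third position 2-fold.
Codon 6 AAC (Asn): third position 2-fold.
Codon 7 UUC (Phe): third position 2-fold.
Four-fold degenerate third positions: 4.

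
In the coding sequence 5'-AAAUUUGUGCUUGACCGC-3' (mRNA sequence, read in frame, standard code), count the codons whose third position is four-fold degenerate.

Codon 1 AAA (Lys): third position 2-fold.
Codon 2 UUU (Phe): third position 2-fold.
Codon 3 GUG (Val): third position 4-fold.
Codon 4 CUU (Leu): third position 4-fold.
Codon 5 GAC (Asp): third position 2-fold.
Codon 6 CGC (Arg): third position 4-fold.
Four-fold degenerate third positions: 3.

3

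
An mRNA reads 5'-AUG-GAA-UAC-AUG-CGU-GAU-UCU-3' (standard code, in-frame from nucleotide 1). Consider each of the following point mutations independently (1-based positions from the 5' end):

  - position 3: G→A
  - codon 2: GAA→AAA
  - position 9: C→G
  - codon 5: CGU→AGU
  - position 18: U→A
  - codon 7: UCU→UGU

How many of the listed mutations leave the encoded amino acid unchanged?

0

Codon 1: AUG (Met) → AUA (Ile) — missense.
Codon 2: GAA (Glu) → AAA (Lys) — missense.
Codon 3: UAC (Tyr) → UAG (Stop) — nonsense.
Codon 5: CGU (Arg) → AGU (Ser) — missense.
Codon 6: GAU (Asp) → GAA (Glu) — missense.
Codon 7: UCU (Ser) → UGU (Cys) — missense.
Synonymous: 0 of 6.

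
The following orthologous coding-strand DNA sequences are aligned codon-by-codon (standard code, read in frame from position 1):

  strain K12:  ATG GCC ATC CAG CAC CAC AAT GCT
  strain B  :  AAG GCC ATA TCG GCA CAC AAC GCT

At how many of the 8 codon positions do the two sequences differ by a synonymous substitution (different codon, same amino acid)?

Codon 1: ATG Met / AAG Lys — nonsynonymous.
Codon 2: GCC Ala / GCC Ala — identical.
Codon 3: ATC Ile / ATA Ile — synonymous.
Codon 4: CAG Gln / TCG Ser — nonsynonymous.
Codon 5: CAC His / GCA Ala — nonsynonymous.
Codon 6: CAC His / CAC His — identical.
Codon 7: AAT Asn / AAC Asn — synonymous.
Codon 8: GCT Ala / GCT Ala — identical.
Synonymous differences: 2.

2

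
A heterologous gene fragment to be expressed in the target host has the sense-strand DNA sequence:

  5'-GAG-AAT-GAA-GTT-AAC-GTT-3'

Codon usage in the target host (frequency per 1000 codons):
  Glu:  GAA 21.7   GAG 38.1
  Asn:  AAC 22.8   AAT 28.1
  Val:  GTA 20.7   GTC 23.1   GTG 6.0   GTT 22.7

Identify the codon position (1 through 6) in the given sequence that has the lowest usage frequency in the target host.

3

Codon 1 GAG (Glu): 38.1 per 1000.
Codon 2 AAT (Asn): 28.1 per 1000.
Codon 3 GAA (Glu): 21.7 per 1000.
Codon 4 GTT (Val): 22.7 per 1000.
Codon 5 AAC (Asn): 22.8 per 1000.
Codon 6 GTT (Val): 22.7 per 1000.
Lowest frequency is 21.7 at codon 3.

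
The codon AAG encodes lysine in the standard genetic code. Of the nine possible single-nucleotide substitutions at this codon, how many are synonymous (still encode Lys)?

Position 1: none → 0 synonymous.
Position 2: none → 0 synonymous.
Position 3: AAA → 1 synonymous.
Total: 0 + 0 + 1 = 1.

1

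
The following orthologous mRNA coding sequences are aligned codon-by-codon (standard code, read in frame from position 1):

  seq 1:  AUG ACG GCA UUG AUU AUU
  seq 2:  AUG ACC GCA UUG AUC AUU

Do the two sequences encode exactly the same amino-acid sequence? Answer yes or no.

yes

Codon 1: AUG Met / AUG Met — identical.
Codon 2: ACG Thr / ACC Thr — synonymous.
Codon 3: GCA Ala / GCA Ala — identical.
Codon 4: UUG Leu / UUG Leu — identical.
Codon 5: AUU Ile / AUC Ile — synonymous.
Codon 6: AUU Ile / AUU Ile — identical.
Nonsynonymous differences: 0 → same protein.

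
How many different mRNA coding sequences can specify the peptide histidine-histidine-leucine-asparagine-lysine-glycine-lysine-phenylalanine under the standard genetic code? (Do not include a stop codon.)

1536

His: 2 codons.
His: 2 codons.
Leu: 6 codons.
Asn: 2 codons.
Lys: 2 codons.
Gly: 4 codons.
Lys: 2 codons.
Phe: 2 codons.
2 × 2 × 6 × 2 × 2 × 4 × 2 × 2 = 1536.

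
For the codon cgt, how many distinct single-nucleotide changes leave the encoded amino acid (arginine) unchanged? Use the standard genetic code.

Position 1: none → 0 synonymous.
Position 2: none → 0 synonymous.
Position 3: CGC, CGA, CGG → 3 synonymous.
Total: 0 + 0 + 3 = 3.

3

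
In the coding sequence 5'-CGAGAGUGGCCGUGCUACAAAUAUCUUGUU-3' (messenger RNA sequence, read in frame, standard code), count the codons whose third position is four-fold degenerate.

4

Codon 1 CGA (Arg): third position 4-fold.
Codon 2 GAG (Glu): third position 2-fold.
Codon 3 UGG (Trp): third position 1-fold.
Codon 4 CCG (Pro): third position 4-fold.
Codon 5 UGC (Cys): third position 2-fold.
Codon 6 UAC (Tyr): third position 2-fold.
Codon 7 AAA (Lys): third position 2-fold.
Codon 8 UAU (Tyr): third position 2-fold.
Codon 9 CUU (Leu): third position 4-fold.
Codon 10 GUU (Val): third position 4-fold.
Four-fold degenerate third positions: 4.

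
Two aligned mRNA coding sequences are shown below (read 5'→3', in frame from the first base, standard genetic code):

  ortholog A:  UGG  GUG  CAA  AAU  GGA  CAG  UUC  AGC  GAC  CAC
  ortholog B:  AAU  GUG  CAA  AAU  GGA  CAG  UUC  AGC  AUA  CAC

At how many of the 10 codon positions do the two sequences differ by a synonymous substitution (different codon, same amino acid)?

0

Codon 1: UGG Trp / AAU Asn — nonsynonymous.
Codon 2: GUG Val / GUG Val — identical.
Codon 3: CAA Gln / CAA Gln — identical.
Codon 4: AAU Asn / AAU Asn — identical.
Codon 5: GGA Gly / GGA Gly — identical.
Codon 6: CAG Gln / CAG Gln — identical.
Codon 7: UUC Phe / UUC Phe — identical.
Codon 8: AGC Ser / AGC Ser — identical.
Codon 9: GAC Asp / AUA Ile — nonsynonymous.
Codon 10: CAC His / CAC His — identical.
Synonymous differences: 0.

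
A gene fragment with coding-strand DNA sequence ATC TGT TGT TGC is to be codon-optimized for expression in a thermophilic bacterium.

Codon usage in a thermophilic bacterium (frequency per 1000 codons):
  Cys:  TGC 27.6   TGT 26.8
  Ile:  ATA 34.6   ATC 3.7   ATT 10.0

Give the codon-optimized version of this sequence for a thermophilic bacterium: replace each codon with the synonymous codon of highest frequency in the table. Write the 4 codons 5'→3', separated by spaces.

Codon 1 (Ile): best is ATA at 34.6.
Codon 2 (Cys): best is TGC at 27.6.
Codon 3 (Cys): best is TGC at 27.6.
Codon 4 (Cys): best is TGC at 27.6.

ATA TGC TGC TGC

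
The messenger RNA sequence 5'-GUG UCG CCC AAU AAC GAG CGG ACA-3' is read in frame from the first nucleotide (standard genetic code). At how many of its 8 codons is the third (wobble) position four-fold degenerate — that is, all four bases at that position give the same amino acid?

5

Codon 1 GUG (Val): third position 4-fold.
Codon 2 UCG (Ser): third position 4-fold.
Codon 3 CCC (Pro): third position 4-fold.
Codon 4 AAU (Asn): third position 2-fold.
Codon 5 AAC (Asn): third position 2-fold.
Codon 6 GAG (Glu): third position 2-fold.
Codon 7 CGG (Arg): third position 4-fold.
Codon 8 ACA (Thr): third position 4-fold.
Four-fold degenerate third positions: 5.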